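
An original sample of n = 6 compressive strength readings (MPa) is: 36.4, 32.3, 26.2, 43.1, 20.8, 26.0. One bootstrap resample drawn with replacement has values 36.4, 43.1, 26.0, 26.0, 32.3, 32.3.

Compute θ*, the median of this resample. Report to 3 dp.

Sorted: 26.0, 26.0, 32.3, 32.3, 36.4, 43.1
Median = average of the two middle values = 32.300

θ* = 32.300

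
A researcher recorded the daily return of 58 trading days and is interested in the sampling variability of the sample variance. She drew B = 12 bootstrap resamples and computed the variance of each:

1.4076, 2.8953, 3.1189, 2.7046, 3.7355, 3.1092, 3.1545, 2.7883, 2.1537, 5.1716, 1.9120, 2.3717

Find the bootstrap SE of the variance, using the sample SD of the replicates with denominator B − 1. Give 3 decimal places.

Bootstrap SE is the standard deviation of the 12 replicate variances.
Mean of replicates: (1.4076 + 2.8953 + 3.1189 + 2.7046 + 3.7355 + 3.1092 + 3.1545 + 2.7883 + 2.1537 + 5.1716 + 1.9120 + 2.3717) / 12 = 34.52290 / 12 = 2.87691
Sum of squared deviations: (−1.46931)² + (+0.01839)² + (+0.24199)² + (−0.17231)² + (+0.85859)² + (+0.23229)² + (+0.27759)² + (−0.08861)² + (−0.72321)² + (+2.29469)² + (−0.96491)² + (−0.50521)² = 10.09843
Variance = 10.09843 / 11 = 0.91804
SE* = √0.91804

SE* = 0.958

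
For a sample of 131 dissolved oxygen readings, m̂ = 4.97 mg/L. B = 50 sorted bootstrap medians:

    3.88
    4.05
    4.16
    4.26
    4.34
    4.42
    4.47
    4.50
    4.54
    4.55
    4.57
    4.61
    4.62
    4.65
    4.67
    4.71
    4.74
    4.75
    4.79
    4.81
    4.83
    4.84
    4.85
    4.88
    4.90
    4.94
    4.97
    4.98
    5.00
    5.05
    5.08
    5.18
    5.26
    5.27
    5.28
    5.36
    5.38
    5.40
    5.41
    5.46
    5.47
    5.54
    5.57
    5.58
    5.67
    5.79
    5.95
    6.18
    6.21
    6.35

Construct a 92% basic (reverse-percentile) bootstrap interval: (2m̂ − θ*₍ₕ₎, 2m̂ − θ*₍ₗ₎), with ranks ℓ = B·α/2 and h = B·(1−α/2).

Percentile endpoints at ranks 2 and 48: θ*₍2₎ = 4.05, θ*₍48₎ = 6.18.
Basic interval reflects these around m̂:
  lower = 2 × 4.97 − 6.18 = 3.76
  upper = 2 × 4.97 − 4.05 = 5.89

(3.76, 5.89)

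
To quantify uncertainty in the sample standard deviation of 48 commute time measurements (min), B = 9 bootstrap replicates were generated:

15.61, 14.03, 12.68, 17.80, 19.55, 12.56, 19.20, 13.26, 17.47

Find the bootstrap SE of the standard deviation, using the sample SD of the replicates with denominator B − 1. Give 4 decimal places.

SE* = 2.7898

Bootstrap SE is the standard deviation of the 9 replicate standard deviations.
Mean of replicates: (15.61 + 14.03 + 12.68 + 17.80 + 19.55 + 12.56 + 19.20 + 13.26 + 17.47) / 9 = 142.16000 / 9 = 15.79556
Sum of squared deviations: (−0.18556)² + (−1.76556)² + (−3.11556)² + (+2.00444)² + (+3.75444)² + (−3.23556)² + (+3.40444)² + (−2.53556)² + (+1.67444)² = 62.26382
Variance = 62.26382 / 8 = 7.78298
SE* = √7.78298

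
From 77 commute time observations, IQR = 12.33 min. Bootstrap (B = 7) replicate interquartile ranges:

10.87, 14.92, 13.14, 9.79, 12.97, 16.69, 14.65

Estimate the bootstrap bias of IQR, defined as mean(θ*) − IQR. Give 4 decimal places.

bias = +0.9600

mean(θ*) = (10.87 + 14.92 + 13.14 + 9.79 + 12.97 + 16.69 + 14.65) / 7 = 13.29000
bias = 13.29000 − 12.33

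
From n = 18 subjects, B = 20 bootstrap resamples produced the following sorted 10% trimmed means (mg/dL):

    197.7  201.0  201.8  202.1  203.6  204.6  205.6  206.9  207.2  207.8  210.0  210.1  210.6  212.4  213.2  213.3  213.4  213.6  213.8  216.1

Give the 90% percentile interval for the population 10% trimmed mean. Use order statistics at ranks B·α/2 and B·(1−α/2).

(197.7, 213.8)

α = 0.10; lower rank = 20 × 0.050 = 1; upper rank = 20 × 0.950 = 19.
The 1st smallest replicate is 197.7; the 19th is 213.8.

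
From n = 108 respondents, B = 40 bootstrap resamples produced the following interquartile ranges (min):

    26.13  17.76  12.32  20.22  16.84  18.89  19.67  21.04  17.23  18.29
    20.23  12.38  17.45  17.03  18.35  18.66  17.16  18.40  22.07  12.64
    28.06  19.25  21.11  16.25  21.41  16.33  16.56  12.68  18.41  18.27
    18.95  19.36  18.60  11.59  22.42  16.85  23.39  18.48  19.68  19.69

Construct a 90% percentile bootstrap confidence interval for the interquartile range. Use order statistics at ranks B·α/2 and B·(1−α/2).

Sorted replicates: 11.59, 12.32, 12.38, 12.64, 12.68, 16.25, 16.33, 16.56, 16.84, 16.85, 17.03, 17.16, 17.23, 17.45, 17.76, 18.27, 18.29, 18.35, 18.40, 18.41, 18.48, 18.60, 18.66, 18.89, 18.95, 19.25, 19.36, 19.67, 19.68, 19.69, 20.22, 20.23, 21.04, 21.11, 21.41, 22.07, 22.42, 23.39, 26.13, 28.06
α = 0.10; lower rank = 40 × 0.050 = 2; upper rank = 40 × 0.950 = 38.
The 2nd smallest replicate is 12.32; the 38th is 23.39.

(12.32, 23.39)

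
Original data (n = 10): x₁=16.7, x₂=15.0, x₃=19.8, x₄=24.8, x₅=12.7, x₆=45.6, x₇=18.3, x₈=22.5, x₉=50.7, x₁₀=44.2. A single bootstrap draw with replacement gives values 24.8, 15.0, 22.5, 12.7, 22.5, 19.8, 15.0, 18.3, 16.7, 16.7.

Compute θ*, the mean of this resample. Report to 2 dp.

Mean = (24.8 + 15.0 + 22.5 + 12.7 + 22.5 + 19.8 + 15.0 + 18.3 + 16.7 + 16.7) / 10 = 184.00 / 10 = 18.40

θ* = 18.40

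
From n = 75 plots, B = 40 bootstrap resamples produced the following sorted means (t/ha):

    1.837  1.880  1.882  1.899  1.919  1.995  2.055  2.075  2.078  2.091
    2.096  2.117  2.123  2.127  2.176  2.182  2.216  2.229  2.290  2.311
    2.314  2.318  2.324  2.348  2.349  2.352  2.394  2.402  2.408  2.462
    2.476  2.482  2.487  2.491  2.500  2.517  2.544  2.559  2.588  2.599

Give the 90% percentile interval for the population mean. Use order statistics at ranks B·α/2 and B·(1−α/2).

(1.880, 2.559)

α = 0.10; lower rank = 40 × 0.050 = 2; upper rank = 40 × 0.950 = 38.
The 2nd smallest replicate is 1.880; the 38th is 2.559.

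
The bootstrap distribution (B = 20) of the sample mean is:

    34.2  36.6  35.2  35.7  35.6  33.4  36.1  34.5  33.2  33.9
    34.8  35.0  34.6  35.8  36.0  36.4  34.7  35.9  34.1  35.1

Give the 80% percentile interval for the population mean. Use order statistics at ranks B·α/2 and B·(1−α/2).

(33.4, 36.1)

Sorted replicates: 33.2, 33.4, 33.9, 34.1, 34.2, 34.5, 34.6, 34.7, 34.8, 35.0, 35.1, 35.2, 35.6, 35.7, 35.8, 35.9, 36.0, 36.1, 36.4, 36.6
α = 0.20; lower rank = 20 × 0.100 = 2; upper rank = 20 × 0.900 = 18.
The 2nd smallest replicate is 33.4; the 18th is 36.1.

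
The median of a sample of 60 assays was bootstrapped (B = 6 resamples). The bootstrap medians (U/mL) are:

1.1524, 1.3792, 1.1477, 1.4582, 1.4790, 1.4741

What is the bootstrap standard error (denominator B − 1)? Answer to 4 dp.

Bootstrap SE is the standard deviation of the 6 replicate medians.
Mean of replicates: (1.1524 + 1.3792 + 1.1477 + 1.4582 + 1.4790 + 1.4741) / 6 = 8.09060 / 6 = 1.34843
Sum of squared deviations: (−0.19603)² + (+0.03077)² + (−0.20073)² + (+0.10977)² + (+0.13057)² + (+0.12567)² = 0.12456
Variance = 0.12456 / 5 = 0.02491
SE* = √0.02491

SE* = 0.1578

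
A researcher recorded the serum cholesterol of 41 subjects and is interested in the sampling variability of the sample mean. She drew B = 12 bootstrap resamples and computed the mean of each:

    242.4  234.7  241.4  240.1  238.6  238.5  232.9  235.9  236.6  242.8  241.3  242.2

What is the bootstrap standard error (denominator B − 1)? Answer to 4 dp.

SE* = 3.3022

Bootstrap SE is the standard deviation of the 12 replicate means.
Mean of replicates: (242.4 + 234.7 + 241.4 + 240.1 + 238.6 + 238.5 + 232.9 + 235.9 + 236.6 + 242.8 + 241.3 + 242.2) / 12 = 2867.40000 / 12 = 238.95000
Sum of squared deviations: (+3.45000)² + (−4.25000)² + (+2.45000)² + (+1.15000)² + (−0.35000)² + (−0.45000)² + (−6.05000)² + (−3.05000)² + (−2.35000)² + (+3.85000)² + (+2.35000)² + (+3.25000)² = 119.95000
Variance = 119.95000 / 11 = 10.90455
SE* = √10.90455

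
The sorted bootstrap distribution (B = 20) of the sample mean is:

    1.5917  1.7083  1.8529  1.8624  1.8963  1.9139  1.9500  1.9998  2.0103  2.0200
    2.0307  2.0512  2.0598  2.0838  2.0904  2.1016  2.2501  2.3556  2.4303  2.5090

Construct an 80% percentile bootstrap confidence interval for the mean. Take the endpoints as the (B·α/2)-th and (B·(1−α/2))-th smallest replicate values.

α = 0.20; lower rank = 20 × 0.100 = 2; upper rank = 20 × 0.900 = 18.
The 2nd smallest replicate is 1.7083; the 18th is 2.3556.

(1.7083, 2.3556)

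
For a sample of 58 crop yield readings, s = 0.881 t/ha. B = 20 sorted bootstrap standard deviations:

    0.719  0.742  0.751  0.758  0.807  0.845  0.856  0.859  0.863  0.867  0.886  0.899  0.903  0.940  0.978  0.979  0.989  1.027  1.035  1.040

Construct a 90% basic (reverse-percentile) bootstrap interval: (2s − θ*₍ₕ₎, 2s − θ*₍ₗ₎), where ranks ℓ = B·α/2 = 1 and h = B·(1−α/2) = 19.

(0.727, 1.043)

Percentile endpoints at ranks 1 and 19: θ*₍1₎ = 0.719, θ*₍19₎ = 1.035.
Basic interval reflects these around s:
  lower = 2 × 0.881 − 1.035 = 0.727
  upper = 2 × 0.881 − 0.719 = 1.043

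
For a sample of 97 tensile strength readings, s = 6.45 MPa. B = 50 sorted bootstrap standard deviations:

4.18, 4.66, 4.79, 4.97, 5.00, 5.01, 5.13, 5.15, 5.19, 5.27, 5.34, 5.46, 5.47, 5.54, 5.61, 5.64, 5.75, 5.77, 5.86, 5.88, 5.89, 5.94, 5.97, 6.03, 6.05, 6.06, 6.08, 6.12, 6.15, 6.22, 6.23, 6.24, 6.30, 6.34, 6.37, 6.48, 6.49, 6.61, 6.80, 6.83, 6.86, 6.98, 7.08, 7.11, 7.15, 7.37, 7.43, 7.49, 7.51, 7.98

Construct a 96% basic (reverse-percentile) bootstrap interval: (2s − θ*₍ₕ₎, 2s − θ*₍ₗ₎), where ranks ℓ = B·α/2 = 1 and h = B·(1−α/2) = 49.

(5.39, 8.72)

Percentile endpoints at ranks 1 and 49: θ*₍1₎ = 4.18, θ*₍49₎ = 7.51.
Basic interval reflects these around s:
  lower = 2 × 6.45 − 7.51 = 5.39
  upper = 2 × 6.45 − 4.18 = 8.72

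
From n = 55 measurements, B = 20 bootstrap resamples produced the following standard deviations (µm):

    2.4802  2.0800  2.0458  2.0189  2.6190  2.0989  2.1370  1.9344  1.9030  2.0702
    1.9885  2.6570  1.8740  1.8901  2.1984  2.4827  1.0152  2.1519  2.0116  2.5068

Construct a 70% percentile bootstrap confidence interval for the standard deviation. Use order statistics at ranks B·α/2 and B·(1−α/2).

Sorted replicates: 1.0152, 1.8740, 1.8901, 1.9030, 1.9344, 1.9885, 2.0116, 2.0189, 2.0458, 2.0702, 2.0800, 2.0989, 2.1370, 2.1519, 2.1984, 2.4802, 2.4827, 2.5068, 2.6190, 2.6570
α = 0.30; lower rank = 20 × 0.150 = 3; upper rank = 20 × 0.850 = 17.
The 3rd smallest replicate is 1.8901; the 17th is 2.4827.

(1.8901, 2.4827)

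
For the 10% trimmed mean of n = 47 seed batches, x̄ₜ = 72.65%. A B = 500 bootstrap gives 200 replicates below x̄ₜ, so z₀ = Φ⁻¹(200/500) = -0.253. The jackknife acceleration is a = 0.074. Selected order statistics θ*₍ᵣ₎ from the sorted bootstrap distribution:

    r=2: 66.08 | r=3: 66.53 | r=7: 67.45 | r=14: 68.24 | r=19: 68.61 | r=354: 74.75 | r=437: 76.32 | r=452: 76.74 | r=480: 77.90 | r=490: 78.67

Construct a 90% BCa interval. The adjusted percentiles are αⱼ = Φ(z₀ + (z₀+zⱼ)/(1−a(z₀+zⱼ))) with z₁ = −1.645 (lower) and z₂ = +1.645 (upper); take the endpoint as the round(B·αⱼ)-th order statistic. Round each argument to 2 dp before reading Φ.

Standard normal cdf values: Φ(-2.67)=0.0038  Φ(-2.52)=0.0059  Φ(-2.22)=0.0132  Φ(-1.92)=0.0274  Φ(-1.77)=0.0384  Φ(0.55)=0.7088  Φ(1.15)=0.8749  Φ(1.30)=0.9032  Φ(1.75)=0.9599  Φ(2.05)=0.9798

Lower: z₀ + z₁ = -0.253 + (-1.645) = -1.898; 1 − a(z₀+z₁) = 1 − (0.074)(-1.898) = 1.1405; argument = -0.253 + (-1.898)/1.1405 = -1.9173 → -1.92.
α₁ = Φ(-1.92) = 0.0274; rank = round(500 × 0.0274) = 14; θ*₍14₎ = 68.24.
Upper: z₀ + z₂ = 1.392; 1 − a(z₀+z₂) = 0.8970; argument = 1.2989 → 1.30; α₂ = 0.9032; rank = 452; θ*₍452₎ = 76.74.

(68.24, 76.74)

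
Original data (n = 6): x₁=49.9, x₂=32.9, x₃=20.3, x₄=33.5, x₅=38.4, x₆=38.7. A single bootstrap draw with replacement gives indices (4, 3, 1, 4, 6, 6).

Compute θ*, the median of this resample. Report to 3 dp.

θ* = 36.100

Resample values: 33.5, 20.3, 49.9, 33.5, 38.7, 38.7.
Sorted: 20.3, 33.5, 33.5, 38.7, 38.7, 49.9
Median = average of the two middle values = 36.100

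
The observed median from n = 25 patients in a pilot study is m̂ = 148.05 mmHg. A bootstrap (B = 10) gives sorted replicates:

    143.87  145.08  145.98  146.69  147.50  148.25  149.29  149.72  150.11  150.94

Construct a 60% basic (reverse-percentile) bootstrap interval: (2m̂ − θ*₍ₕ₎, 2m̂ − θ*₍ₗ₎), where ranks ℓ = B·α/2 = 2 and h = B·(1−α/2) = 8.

(146.38, 151.02)

Percentile endpoints at ranks 2 and 8: θ*₍2₎ = 145.08, θ*₍8₎ = 149.72.
Basic interval reflects these around m̂:
  lower = 2 × 148.05 − 149.72 = 146.38
  upper = 2 × 148.05 − 145.08 = 151.02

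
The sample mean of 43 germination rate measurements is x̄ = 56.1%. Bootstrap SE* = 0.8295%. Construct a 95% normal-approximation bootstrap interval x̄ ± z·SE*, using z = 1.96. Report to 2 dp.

Margin = 1.96 × 0.8295 = 1.626
Interval: 56.1 ± 1.626

(54.47, 57.73)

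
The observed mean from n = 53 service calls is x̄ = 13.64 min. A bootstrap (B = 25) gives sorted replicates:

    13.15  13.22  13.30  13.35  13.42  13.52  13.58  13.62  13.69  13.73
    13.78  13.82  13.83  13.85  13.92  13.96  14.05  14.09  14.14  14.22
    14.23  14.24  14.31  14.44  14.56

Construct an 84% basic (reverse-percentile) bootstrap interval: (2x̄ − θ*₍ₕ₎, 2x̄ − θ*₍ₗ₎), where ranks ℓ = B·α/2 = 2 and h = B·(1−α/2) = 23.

(12.97, 14.06)

Percentile endpoints at ranks 2 and 23: θ*₍2₎ = 13.22, θ*₍23₎ = 14.31.
Basic interval reflects these around x̄:
  lower = 2 × 13.64 − 14.31 = 12.97
  upper = 2 × 13.64 − 13.22 = 14.06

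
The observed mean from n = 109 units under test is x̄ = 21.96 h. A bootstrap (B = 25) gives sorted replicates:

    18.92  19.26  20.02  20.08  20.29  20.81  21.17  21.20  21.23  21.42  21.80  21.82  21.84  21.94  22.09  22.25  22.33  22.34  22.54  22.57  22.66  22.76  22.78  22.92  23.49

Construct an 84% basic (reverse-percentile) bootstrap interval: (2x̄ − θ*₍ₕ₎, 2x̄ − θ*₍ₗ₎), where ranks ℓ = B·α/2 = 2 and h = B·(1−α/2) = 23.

Percentile endpoints at ranks 2 and 23: θ*₍2₎ = 19.26, θ*₍23₎ = 22.78.
Basic interval reflects these around x̄:
  lower = 2 × 21.96 − 22.78 = 21.14
  upper = 2 × 21.96 − 19.26 = 24.66

(21.14, 24.66)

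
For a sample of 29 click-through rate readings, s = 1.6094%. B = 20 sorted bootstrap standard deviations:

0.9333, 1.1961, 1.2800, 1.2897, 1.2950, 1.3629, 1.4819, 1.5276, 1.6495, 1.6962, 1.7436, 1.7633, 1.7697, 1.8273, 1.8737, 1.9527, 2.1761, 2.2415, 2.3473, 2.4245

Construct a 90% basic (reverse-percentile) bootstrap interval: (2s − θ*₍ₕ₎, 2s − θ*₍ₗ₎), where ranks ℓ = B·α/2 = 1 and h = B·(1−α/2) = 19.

Percentile endpoints at ranks 1 and 19: θ*₍1₎ = 0.9333, θ*₍19₎ = 2.3473.
Basic interval reflects these around s:
  lower = 2 × 1.6094 − 2.3473 = 0.8715
  upper = 2 × 1.6094 − 0.9333 = 2.2855

(0.8715, 2.2855)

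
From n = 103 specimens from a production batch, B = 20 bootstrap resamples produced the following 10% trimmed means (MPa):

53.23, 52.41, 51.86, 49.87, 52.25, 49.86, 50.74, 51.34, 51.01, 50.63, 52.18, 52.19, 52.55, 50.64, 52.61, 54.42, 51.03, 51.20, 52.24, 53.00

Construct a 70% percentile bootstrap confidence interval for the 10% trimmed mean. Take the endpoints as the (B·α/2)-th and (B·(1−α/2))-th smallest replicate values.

(50.63, 52.61)

Sorted replicates: 49.86, 49.87, 50.63, 50.64, 50.74, 51.01, 51.03, 51.20, 51.34, 51.86, 52.18, 52.19, 52.24, 52.25, 52.41, 52.55, 52.61, 53.00, 53.23, 54.42
α = 0.30; lower rank = 20 × 0.150 = 3; upper rank = 20 × 0.850 = 17.
The 3rd smallest replicate is 50.63; the 17th is 52.61.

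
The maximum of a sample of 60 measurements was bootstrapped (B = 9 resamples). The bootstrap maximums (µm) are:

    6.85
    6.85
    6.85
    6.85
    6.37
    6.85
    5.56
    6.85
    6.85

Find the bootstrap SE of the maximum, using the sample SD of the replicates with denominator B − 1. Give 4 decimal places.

Bootstrap SE is the standard deviation of the 9 replicate maximums.
Mean of replicates: (6.85 + 6.85 + 6.85 + 6.85 + 6.37 + 6.85 + 5.56 + 6.85 + 6.85) / 9 = 59.88000 / 9 = 6.65333
Sum of squared deviations: (+0.19667)² + (+0.19667)² + (+0.19667)² + (+0.19667)² + (−0.28333)² + (+0.19667)² + (−1.09333)² + (+0.19667)² + (+0.19667)² = 1.54640
Variance = 1.54640 / 8 = 0.19330
SE* = √0.19330

SE* = 0.4397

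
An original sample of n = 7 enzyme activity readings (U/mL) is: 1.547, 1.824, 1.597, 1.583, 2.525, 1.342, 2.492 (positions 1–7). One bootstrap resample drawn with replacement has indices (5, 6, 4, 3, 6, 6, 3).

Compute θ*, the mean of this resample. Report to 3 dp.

θ* = 1.618

Resample values: 2.525, 1.342, 1.583, 1.597, 1.342, 1.342, 1.597.
Mean = (2.525 + 1.342 + 1.583 + 1.597 + 1.342 + 1.342 + 1.597) / 7 = 11.3280 / 7 = 1.618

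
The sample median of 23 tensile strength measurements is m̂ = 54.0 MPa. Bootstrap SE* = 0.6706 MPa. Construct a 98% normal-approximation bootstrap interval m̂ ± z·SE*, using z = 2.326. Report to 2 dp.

(52.44, 55.56)

Margin = 2.326 × 0.6706 = 1.560
Interval: 54.0 ± 1.560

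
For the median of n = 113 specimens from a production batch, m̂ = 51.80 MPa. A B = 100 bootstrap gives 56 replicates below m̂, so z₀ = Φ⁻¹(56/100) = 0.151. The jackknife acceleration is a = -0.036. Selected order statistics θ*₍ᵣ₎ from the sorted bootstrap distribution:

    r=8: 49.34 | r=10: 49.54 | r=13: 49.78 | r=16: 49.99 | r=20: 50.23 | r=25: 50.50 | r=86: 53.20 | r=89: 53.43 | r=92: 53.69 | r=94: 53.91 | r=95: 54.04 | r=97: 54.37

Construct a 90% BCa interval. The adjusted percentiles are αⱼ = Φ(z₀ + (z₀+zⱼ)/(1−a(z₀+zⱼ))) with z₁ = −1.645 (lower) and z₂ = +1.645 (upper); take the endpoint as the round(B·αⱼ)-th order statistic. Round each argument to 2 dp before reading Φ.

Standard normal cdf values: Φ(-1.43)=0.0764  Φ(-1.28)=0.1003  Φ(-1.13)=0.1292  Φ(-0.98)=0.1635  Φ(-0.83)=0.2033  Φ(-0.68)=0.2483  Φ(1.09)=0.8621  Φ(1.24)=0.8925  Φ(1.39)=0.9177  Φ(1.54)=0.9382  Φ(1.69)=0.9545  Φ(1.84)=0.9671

Lower: z₀ + z₁ = 0.151 + (-1.645) = -1.494; 1 − a(z₀+z₁) = 1 − (-0.036)(-1.494) = 0.9462; argument = 0.151 + (-1.494)/0.9462 = -1.4279 → -1.43.
α₁ = Φ(-1.43) = 0.0764; rank = round(100 × 0.0764) = 8; θ*₍8₎ = 49.34.
Upper: z₀ + z₂ = 1.796; 1 − a(z₀+z₂) = 1.0647; argument = 1.8379 → 1.84; α₂ = 0.9671; rank = 97; θ*₍97₎ = 54.37.

(49.34, 54.37)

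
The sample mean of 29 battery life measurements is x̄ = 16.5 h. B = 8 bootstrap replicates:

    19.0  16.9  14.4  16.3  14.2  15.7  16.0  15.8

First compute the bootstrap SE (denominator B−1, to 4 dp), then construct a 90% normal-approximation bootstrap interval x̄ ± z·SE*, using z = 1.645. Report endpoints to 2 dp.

(14.03, 18.97)

Mean of replicates = 16.0375; sum of squared deviations = 15.8187; SE* = √(15.8187/7) = 1.5033
Margin = 1.645 × 1.5033 = 2.473
Interval: 16.5 ± 2.473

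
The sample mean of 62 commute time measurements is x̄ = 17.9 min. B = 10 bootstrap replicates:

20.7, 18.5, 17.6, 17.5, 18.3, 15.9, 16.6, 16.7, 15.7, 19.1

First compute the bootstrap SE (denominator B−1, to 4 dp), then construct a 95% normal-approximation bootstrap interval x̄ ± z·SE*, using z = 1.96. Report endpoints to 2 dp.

(14.87, 20.93)

Mean of replicates = 17.6600; sum of squared deviations = 21.4440; SE* = √(21.4440/9) = 1.5436
Margin = 1.96 × 1.5436 = 3.025
Interval: 17.9 ± 3.025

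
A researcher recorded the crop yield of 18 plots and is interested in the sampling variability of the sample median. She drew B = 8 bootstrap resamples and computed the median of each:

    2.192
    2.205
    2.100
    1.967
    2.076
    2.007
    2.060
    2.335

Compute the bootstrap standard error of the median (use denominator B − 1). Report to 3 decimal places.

Bootstrap SE is the standard deviation of the 8 replicate medians.
Mean of replicates: (2.192 + 2.205 + 2.100 + 1.967 + 2.076 + 2.007 + 2.060 + 2.335) / 8 = 16.9420 / 8 = 2.1178
Sum of squared deviations: (+0.0743)² + (+0.0873)² + (−0.0177)² + (−0.1507)² + (−0.0417)² + (−0.1107)² + (−0.0577)² + (+0.2172)² = 0.1007
Variance = 0.1007 / 7 = 0.0144
SE* = √0.0144

SE* = 0.120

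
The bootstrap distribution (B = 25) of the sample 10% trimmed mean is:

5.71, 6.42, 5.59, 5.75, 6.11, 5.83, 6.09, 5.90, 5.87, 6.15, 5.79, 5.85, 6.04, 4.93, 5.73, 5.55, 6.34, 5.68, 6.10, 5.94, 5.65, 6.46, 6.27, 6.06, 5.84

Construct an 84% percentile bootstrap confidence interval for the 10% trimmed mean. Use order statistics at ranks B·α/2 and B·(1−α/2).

Sorted replicates: 4.93, 5.55, 5.59, 5.65, 5.68, 5.71, 5.73, 5.75, 5.79, 5.83, 5.84, 5.85, 5.87, 5.90, 5.94, 6.04, 6.06, 6.09, 6.10, 6.11, 6.15, 6.27, 6.34, 6.42, 6.46
α = 0.16; lower rank = 25 × 0.080 = 2; upper rank = 25 × 0.920 = 23.
The 2nd smallest replicate is 5.55; the 23rd is 6.34.

(5.55, 6.34)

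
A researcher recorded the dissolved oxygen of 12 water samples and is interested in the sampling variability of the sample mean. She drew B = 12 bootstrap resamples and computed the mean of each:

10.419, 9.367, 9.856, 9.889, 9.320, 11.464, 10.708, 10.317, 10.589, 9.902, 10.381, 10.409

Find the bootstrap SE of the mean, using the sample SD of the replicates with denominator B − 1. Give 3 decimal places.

Bootstrap SE is the standard deviation of the 12 replicate means.
Mean of replicates: (10.419 + 9.367 + 9.856 + 9.889 + 9.320 + 11.464 + 10.708 + 10.317 + 10.589 + 9.902 + 10.381 + 10.409) / 12 = 122.6210 / 12 = 10.2184
Sum of squared deviations: (+0.2006)² + (−0.8514)² + (−0.3624)² + (−0.3294)² + (−0.8984)² + (+1.2456)² + (+0.4896)² + (+0.0986)² + (+0.3706)² + (−0.3164)² + (+0.1626)² + (+0.1906)² = 3.9133
Variance = 3.9133 / 11 = 0.3558
SE* = √0.3558

SE* = 0.596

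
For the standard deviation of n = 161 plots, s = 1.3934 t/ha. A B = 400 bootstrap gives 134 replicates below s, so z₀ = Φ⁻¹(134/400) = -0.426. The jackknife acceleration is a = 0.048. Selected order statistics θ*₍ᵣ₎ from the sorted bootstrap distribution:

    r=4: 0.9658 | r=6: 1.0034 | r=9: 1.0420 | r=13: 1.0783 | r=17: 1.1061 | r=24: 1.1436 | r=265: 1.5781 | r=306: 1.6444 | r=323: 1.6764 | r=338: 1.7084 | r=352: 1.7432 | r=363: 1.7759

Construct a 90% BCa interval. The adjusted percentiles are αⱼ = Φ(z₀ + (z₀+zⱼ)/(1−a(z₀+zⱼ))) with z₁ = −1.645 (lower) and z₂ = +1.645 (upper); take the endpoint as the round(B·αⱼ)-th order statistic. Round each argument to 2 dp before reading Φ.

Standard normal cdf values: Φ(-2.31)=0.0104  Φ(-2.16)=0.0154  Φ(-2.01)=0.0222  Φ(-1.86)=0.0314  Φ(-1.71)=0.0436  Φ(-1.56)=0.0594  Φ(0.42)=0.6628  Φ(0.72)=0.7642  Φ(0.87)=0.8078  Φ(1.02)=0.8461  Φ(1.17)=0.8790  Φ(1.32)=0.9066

Lower: z₀ + z₁ = -0.426 + (-1.645) = -2.071; 1 − a(z₀+z₁) = 1 − (0.048)(-2.071) = 1.0994; argument = -0.426 + (-2.071)/1.0994 = -2.3097 → -2.31.
α₁ = Φ(-2.31) = 0.0104; rank = round(400 × 0.0104) = 4; θ*₍4₎ = 0.9658.
Upper: z₀ + z₂ = 1.219; 1 − a(z₀+z₂) = 0.9415; argument = 0.8688 → 0.87; α₂ = 0.8078; rank = 323; θ*₍323₎ = 1.6764.

(0.9658, 1.6764)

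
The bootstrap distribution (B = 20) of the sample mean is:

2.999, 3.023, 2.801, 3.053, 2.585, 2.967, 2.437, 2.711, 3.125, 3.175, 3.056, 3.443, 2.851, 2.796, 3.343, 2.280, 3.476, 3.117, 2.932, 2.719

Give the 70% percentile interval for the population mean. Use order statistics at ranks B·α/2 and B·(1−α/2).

(2.585, 3.175)

Sorted replicates: 2.280, 2.437, 2.585, 2.711, 2.719, 2.796, 2.801, 2.851, 2.932, 2.967, 2.999, 3.023, 3.053, 3.056, 3.117, 3.125, 3.175, 3.343, 3.443, 3.476
α = 0.30; lower rank = 20 × 0.150 = 3; upper rank = 20 × 0.850 = 17.
The 3rd smallest replicate is 2.585; the 17th is 3.175.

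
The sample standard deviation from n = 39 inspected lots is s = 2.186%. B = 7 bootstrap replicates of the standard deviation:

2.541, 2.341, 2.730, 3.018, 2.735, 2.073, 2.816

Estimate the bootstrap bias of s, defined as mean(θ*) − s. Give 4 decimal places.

mean(θ*) = (2.541 + 2.341 + 2.730 + 3.018 + 2.735 + 2.073 + 2.816) / 7 = 2.60771
bias = 2.60771 − 2.186

bias = +0.4217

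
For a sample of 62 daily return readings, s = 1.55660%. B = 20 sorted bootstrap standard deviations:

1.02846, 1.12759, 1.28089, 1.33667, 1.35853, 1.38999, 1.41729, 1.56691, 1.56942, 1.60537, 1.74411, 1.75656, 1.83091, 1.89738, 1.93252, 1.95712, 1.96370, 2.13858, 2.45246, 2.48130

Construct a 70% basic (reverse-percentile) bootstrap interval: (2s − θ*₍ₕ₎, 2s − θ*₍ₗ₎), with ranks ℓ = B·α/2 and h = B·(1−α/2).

Percentile endpoints at ranks 3 and 17: θ*₍3₎ = 1.28089, θ*₍17₎ = 1.96370.
Basic interval reflects these around s:
  lower = 2 × 1.55660 − 1.96370 = 1.14950
  upper = 2 × 1.55660 − 1.28089 = 1.83231

(1.14950, 1.83231)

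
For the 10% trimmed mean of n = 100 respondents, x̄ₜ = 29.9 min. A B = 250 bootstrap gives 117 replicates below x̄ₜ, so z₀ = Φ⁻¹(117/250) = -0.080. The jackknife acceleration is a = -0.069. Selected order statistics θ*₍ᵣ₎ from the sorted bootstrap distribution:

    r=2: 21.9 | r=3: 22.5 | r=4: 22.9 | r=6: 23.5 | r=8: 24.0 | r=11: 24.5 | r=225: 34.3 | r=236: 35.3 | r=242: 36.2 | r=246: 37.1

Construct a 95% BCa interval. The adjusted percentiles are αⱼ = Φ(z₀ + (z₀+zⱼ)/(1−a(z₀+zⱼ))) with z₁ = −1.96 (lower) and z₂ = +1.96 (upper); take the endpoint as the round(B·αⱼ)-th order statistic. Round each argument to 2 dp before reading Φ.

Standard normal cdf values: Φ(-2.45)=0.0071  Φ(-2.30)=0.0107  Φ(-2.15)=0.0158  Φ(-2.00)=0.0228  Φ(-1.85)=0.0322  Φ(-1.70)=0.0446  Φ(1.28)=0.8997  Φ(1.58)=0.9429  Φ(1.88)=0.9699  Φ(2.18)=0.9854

Lower: z₀ + z₁ = -0.080 + (-1.960) = -2.040; 1 − a(z₀+z₁) = 1 − (-0.069)(-2.040) = 0.8592; argument = -0.080 + (-2.040)/0.8592 = -2.4542 → -2.45.
α₁ = Φ(-2.45) = 0.0071; rank = round(250 × 0.0071) = 2; θ*₍2₎ = 21.9.
Upper: z₀ + z₂ = 1.880; 1 − a(z₀+z₂) = 1.1297; argument = 1.5841 → 1.58; α₂ = 0.9429; rank = 236; θ*₍236₎ = 35.3.

(21.9, 35.3)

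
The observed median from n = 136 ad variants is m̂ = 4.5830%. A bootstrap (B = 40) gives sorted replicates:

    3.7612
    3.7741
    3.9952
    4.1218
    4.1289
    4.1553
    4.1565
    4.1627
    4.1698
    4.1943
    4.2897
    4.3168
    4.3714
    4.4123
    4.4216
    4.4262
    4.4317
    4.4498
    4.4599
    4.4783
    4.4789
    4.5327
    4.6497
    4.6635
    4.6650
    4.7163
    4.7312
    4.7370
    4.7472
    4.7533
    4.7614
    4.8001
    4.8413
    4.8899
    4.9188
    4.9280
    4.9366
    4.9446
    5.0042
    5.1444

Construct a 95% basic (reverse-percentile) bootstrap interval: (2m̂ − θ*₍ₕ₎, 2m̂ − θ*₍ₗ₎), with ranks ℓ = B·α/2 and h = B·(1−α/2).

Percentile endpoints at ranks 1 and 39: θ*₍1₎ = 3.7612, θ*₍39₎ = 5.0042.
Basic interval reflects these around m̂:
  lower = 2 × 4.5830 − 5.0042 = 4.1618
  upper = 2 × 4.5830 − 3.7612 = 5.4048

(4.1618, 5.4048)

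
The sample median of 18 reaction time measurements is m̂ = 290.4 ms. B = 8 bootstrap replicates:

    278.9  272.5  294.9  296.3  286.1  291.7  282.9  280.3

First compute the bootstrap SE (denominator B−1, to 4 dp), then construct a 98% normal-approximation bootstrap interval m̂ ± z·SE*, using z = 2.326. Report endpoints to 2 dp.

Mean of replicates = 285.4500; sum of squared deviations = 490.1400; SE* = √(490.1400/7) = 8.3678
Margin = 2.326 × 8.3678 = 19.464
Interval: 290.4 ± 19.464

(270.94, 309.86)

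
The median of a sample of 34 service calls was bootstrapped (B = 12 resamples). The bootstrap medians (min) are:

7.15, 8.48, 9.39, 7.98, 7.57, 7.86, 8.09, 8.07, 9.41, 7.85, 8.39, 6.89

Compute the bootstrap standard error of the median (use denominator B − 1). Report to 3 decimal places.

SE* = 0.762

Bootstrap SE is the standard deviation of the 12 replicate medians.
Mean of replicates: (7.15 + 8.48 + 9.39 + 7.98 + 7.57 + 7.86 + 8.09 + 8.07 + 9.41 + 7.85 + 8.39 + 6.89) / 12 = 97.1300 / 12 = 8.0942
Sum of squared deviations: (−0.9442)² + (+0.3858)² + (+1.2958)² + (−0.1142)² + (−0.5242)² + (−0.2342)² + (−0.0042)² + (−0.0242)² + (+1.3158)² + (−0.2442)² + (+0.2958)² + (−1.2042)² = 6.3913
Variance = 6.3913 / 11 = 0.5810
SE* = √0.5810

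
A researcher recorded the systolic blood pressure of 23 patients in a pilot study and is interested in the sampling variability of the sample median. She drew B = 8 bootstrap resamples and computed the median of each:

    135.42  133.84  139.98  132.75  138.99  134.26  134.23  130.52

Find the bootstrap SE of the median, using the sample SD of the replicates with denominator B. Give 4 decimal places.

SE* = 2.9265

Bootstrap SE is the standard deviation of the 8 replicate medians.
Mean of replicates: (135.42 + 133.84 + 139.98 + 132.75 + 138.99 + 134.26 + 134.23 + 130.52) / 8 = 1079.99000 / 8 = 134.99875
Sum of squared deviations: (+0.42125)² + (−1.15875)² + (+4.98125)² + (−2.24875)² + (+3.99125)² + (−0.73875)² + (−0.76875)² + (−4.47875)² = 68.51589
Variance = 68.51589 / 8 = 8.56449
SE* = √8.56449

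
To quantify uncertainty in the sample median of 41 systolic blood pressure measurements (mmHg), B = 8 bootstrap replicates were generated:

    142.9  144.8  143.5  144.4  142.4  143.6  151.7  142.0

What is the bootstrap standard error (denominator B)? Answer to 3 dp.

Bootstrap SE is the standard deviation of the 8 replicate medians.
Mean of replicates: (142.9 + 144.8 + 143.5 + 144.4 + 142.4 + 143.6 + 151.7 + 142.0) / 8 = 1155.3000 / 8 = 144.4125
Sum of squared deviations: (−1.5125)² + (+0.3875)² + (−0.9125)² + (−0.0125)² + (−2.0125)² + (−0.8125)² + (+7.2875)² + (−2.4125)² = 66.9087
Variance = 66.9087 / 8 = 8.3636
SE* = √8.3636

SE* = 2.892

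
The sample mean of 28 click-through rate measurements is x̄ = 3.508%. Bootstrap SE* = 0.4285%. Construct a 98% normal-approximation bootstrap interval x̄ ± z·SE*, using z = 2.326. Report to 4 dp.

Margin = 2.326 × 0.4285 = 0.99669
Interval: 3.508 ± 0.99669

(2.5113, 4.5047)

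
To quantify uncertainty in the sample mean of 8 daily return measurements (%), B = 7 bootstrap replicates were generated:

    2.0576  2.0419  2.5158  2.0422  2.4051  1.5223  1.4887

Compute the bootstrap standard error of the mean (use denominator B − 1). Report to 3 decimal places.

Bootstrap SE is the standard deviation of the 7 replicate means.
Mean of replicates: (2.0576 + 2.0419 + 2.5158 + 2.0422 + 2.4051 + 1.5223 + 1.4887) / 7 = 14.07360 / 7 = 2.01051
Sum of squared deviations: (+0.04709)² + (+0.03139)² + (+0.50529)² + (+0.03169)² + (+0.39459)² + (−0.48821)² + (−0.52181)² = 0.92586
Variance = 0.92586 / 6 = 0.15431
SE* = √0.15431

SE* = 0.393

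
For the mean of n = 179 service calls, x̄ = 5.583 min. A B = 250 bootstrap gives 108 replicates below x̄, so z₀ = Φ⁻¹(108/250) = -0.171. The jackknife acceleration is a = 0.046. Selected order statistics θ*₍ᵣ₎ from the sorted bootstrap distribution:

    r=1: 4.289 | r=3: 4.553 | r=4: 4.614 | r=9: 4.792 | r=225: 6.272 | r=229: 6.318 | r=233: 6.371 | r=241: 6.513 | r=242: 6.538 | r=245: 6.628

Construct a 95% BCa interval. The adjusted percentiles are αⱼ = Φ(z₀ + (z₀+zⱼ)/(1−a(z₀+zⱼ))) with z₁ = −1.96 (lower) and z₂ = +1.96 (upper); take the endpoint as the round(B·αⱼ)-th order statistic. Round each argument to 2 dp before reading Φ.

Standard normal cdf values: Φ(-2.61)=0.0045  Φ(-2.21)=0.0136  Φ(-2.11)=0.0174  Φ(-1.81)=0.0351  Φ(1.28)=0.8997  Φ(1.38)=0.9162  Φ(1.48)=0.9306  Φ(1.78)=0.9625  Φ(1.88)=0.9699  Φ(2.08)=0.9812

(4.614, 6.513)

Lower: z₀ + z₁ = -0.171 + (-1.960) = -2.131; 1 − a(z₀+z₁) = 1 − (0.046)(-2.131) = 1.0980; argument = -0.171 + (-2.131)/1.0980 = -2.1118 → -2.11.
α₁ = Φ(-2.11) = 0.0174; rank = round(250 × 0.0174) = 4; θ*₍4₎ = 4.614.
Upper: z₀ + z₂ = 1.789; 1 − a(z₀+z₂) = 0.9177; argument = 1.7784 → 1.78; α₂ = 0.9625; rank = 241; θ*₍241₎ = 6.513.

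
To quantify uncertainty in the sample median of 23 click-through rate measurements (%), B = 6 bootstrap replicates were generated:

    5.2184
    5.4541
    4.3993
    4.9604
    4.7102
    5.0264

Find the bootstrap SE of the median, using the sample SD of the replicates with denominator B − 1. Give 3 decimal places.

Bootstrap SE is the standard deviation of the 6 replicate medians.
Mean of replicates: (5.2184 + 5.4541 + 4.3993 + 4.9604 + 4.7102 + 5.0264) / 6 = 29.76880 / 6 = 4.96147
Sum of squared deviations: (+0.25693)² + (+0.49263)² + (−0.56217)² + (−0.00107)² + (−0.25127)² + (+0.06493)² = 0.69209
Variance = 0.69209 / 5 = 0.13842
SE* = √0.13842

SE* = 0.372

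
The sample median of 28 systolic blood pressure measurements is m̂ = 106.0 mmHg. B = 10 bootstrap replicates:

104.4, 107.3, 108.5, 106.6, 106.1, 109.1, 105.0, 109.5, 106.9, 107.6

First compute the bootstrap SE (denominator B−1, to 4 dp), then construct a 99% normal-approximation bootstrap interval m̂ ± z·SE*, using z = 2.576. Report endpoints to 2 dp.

(101.71, 110.29)

Mean of replicates = 107.1000; sum of squared deviations = 25.0000; SE* = √(25.0000/9) = 1.6667
Margin = 2.576 × 1.6667 = 4.293
Interval: 106.0 ± 4.293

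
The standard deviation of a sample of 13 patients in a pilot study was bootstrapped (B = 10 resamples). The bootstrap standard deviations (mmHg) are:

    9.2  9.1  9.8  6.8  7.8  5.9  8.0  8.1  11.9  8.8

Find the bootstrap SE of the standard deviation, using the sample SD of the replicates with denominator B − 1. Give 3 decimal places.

Bootstrap SE is the standard deviation of the 10 replicate standard deviations.
Mean of replicates: (9.2 + 9.1 + 9.8 + 6.8 + 7.8 + 5.9 + 8.0 + 8.1 + 11.9 + 8.8) / 10 = 85.4000 / 10 = 8.5400
Sum of squared deviations: (+0.6600)² + (+0.5600)² + (+1.2600)² + (−1.7400)² + (−0.7400)² + (−2.6400)² + (−0.5400)² + (−0.4400)² + (+3.3600)² + (+0.2600)² = 24.7240
Variance = 24.7240 / 9 = 2.7471
SE* = √2.7471

SE* = 1.657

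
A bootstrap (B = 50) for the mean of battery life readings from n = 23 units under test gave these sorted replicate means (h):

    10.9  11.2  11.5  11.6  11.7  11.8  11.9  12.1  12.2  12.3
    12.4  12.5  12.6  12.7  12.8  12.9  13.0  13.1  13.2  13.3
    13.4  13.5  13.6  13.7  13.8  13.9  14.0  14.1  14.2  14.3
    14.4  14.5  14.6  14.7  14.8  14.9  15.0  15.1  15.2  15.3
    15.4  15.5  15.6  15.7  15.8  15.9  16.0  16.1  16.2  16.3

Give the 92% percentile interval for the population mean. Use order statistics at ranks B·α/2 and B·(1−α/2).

α = 0.08; lower rank = 50 × 0.040 = 2; upper rank = 50 × 0.960 = 48.
The 2nd smallest replicate is 11.2; the 48th is 16.1.

(11.2, 16.1)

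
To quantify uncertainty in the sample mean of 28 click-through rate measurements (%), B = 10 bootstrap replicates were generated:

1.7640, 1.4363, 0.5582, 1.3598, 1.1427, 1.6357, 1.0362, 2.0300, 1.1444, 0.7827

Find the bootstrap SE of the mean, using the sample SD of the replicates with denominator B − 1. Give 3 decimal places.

SE* = 0.449

Bootstrap SE is the standard deviation of the 10 replicate means.
Mean of replicates: (1.7640 + 1.4363 + 0.5582 + 1.3598 + 1.1427 + 1.6357 + 1.0362 + 2.0300 + 1.1444 + 0.7827) / 10 = 12.89000 / 10 = 1.28900
Sum of squared deviations: (+0.47500)² + (+0.14730)² + (−0.73080)² + (+0.07080)² + (−0.14630)² + (+0.34670)² + (−0.25280)² + (+0.74100)² + (−0.14460)² + (−0.50630)² = 1.81825
Variance = 1.81825 / 9 = 0.20203
SE* = √0.20203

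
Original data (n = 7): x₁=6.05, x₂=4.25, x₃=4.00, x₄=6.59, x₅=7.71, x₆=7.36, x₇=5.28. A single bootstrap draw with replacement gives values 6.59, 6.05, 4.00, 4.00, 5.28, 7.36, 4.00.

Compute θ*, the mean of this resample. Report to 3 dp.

θ* = 5.326

Mean = (6.59 + 6.05 + 4.00 + 4.00 + 5.28 + 7.36 + 4.00) / 7 = 37.280 / 7 = 5.326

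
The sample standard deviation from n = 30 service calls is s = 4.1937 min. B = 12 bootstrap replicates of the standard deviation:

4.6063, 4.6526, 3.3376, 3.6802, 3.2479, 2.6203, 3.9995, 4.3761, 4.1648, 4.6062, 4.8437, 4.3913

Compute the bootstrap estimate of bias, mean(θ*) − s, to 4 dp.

mean(θ*) = (4.6063 + 4.6526 + 3.3376 + 3.6802 + 3.2479 + 2.6203 + 3.9995 + 4.3761 + 4.1648 + 4.6062 + 4.8437 + 4.3913) / 12 = 4.04387
bias = 4.04387 − 4.1937

bias = −0.1498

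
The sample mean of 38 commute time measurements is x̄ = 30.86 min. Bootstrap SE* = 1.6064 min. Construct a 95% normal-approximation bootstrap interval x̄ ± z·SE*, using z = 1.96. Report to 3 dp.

(27.711, 34.009)

Margin = 1.96 × 1.6064 = 3.1485
Interval: 30.86 ± 3.1485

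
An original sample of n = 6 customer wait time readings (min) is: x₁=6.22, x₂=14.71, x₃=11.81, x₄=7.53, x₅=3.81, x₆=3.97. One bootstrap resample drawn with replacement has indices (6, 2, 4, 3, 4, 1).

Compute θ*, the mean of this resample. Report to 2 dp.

θ* = 8.63

Resample values: 3.97, 14.71, 7.53, 11.81, 7.53, 6.22.
Mean = (3.97 + 14.71 + 7.53 + 11.81 + 7.53 + 6.22) / 6 = 51.770 / 6 = 8.63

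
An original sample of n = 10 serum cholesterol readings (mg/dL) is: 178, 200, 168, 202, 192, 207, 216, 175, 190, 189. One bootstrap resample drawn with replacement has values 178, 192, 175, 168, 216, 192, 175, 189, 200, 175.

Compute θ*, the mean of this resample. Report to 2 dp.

Mean = (178 + 192 + 175 + 168 + 216 + 192 + 175 + 189 + 200 + 175) / 10 = 1860.0 / 10 = 186.00

θ* = 186.00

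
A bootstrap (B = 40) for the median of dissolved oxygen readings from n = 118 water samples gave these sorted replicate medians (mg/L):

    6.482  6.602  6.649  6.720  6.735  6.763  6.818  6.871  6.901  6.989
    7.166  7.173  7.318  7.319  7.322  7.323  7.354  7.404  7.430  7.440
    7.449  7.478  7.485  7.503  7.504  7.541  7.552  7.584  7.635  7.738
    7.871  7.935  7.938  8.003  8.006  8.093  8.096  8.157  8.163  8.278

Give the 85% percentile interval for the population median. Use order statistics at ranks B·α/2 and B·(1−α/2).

(6.649, 8.096)

α = 0.15; lower rank = 40 × 0.075 = 3; upper rank = 40 × 0.925 = 37.
The 3rd smallest replicate is 6.649; the 37th is 8.096.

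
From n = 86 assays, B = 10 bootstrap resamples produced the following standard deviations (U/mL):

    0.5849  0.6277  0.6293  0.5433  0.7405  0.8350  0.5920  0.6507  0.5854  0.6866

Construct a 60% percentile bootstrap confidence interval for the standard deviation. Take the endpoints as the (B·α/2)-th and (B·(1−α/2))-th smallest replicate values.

Sorted replicates: 0.5433, 0.5849, 0.5854, 0.5920, 0.6277, 0.6293, 0.6507, 0.6866, 0.7405, 0.8350
α = 0.40; lower rank = 10 × 0.200 = 2; upper rank = 10 × 0.800 = 8.
The 2nd smallest replicate is 0.5849; the 8th is 0.6866.

(0.5849, 0.6866)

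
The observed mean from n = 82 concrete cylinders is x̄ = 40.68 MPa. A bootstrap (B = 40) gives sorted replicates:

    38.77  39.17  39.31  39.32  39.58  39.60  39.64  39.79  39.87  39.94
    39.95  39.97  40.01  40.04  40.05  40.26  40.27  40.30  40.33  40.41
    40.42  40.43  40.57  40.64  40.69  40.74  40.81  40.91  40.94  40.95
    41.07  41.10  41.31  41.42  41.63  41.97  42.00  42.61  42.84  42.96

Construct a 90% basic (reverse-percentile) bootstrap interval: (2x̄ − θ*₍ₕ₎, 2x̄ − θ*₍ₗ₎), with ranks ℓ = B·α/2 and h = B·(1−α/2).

Percentile endpoints at ranks 2 and 38: θ*₍2₎ = 39.17, θ*₍38₎ = 42.61.
Basic interval reflects these around x̄:
  lower = 2 × 40.68 − 42.61 = 38.75
  upper = 2 × 40.68 − 39.17 = 42.19

(38.75, 42.19)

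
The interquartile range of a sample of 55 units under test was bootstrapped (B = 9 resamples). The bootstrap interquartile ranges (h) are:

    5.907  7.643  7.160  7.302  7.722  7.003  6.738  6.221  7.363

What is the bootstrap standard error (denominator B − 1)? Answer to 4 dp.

Bootstrap SE is the standard deviation of the 9 replicate interquartile ranges.
Mean of replicates: (5.907 + 7.643 + 7.160 + 7.302 + 7.722 + 7.003 + 6.738 + 6.221 + 7.363) / 9 = 63.05900 / 9 = 7.00656
Sum of squared deviations: (−1.09956)² + (+0.63644)² + (+0.15344)² + (+0.29544)² + (+0.71544)² + (−0.00356)² + (−0.26856)² + (−0.78556)² + (+0.35644)² = 3.05306
Variance = 3.05306 / 8 = 0.38163
SE* = √0.38163

SE* = 0.6178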